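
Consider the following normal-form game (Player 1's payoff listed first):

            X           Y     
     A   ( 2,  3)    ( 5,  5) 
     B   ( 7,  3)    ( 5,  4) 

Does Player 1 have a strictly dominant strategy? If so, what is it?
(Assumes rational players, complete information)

No strictly dominant strategy exists for Player 1

Work:
A strategy strictly dominates another if it gives a strictly higher payoff against every opponent action. Compare each pair of P1's strategies column-by-column:
  A vs B: [2 vs 7, 5 vs 5] → A does not strictly dominate B (column X: 2 ≤ 7)
  B vs A: [7 vs 2, 5 vs 5] → B does not strictly dominate A (column Y: 5 ≤ 5)
No single strategy strictly dominates all others → no strictly dominant strategy.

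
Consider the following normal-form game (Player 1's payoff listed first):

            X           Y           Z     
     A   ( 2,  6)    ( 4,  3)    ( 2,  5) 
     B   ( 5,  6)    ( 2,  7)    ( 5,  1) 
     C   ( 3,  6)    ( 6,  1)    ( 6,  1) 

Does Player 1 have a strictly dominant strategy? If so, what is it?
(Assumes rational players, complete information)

No strictly dominant strategy exists for Player 1

Work:
A strategy strictly dominates another if it gives a strictly higher payoff against every opponent action. Compare each pair of P1's strategies column-by-column:
  A vs B: [2 vs 5, 4 vs 2, 2 vs 5] → A does not strictly dominate B (column X: 2 ≤ 5)
  A vs C: [2 vs 3, 4 vs 6, 2 vs 6] → A does not strictly dominate C (column X: 2 ≤ 3)
  B vs A: [5 vs 2, 2 vs 4, 5 vs 2] → B does not strictly dominate A (column Y: 2 ≤ 4)
  B vs C: [5 vs 3, 2 vs 6, 5 vs 6] → B does not strictly dominate C (column Y: 2 ≤ 6)
  C vs A: [3 vs 2, 6 vs 4, 6 vs 2] → C strictly dominates A
  C vs B: [3 vs 5, 6 vs 2, 6 vs 5] → C does not strictly dominate B (column X: 3 ≤ 5)
No single strategy strictly dominates all others → no strictly dominant strategy.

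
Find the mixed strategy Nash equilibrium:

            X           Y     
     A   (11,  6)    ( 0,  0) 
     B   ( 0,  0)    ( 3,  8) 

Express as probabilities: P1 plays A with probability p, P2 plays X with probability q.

p = 0.5714, q = 0.2143

Work:
Find probabilities that make opponent indifferent:
P2 chooses q to make P1 indifferent between A and B
P1 chooses p to make P2 indifferent between X and Y
Mixed NE: P1 plays (A: 0.5714, B: 0.4286), P2 plays (X: 0.2143, Y: 0.7857)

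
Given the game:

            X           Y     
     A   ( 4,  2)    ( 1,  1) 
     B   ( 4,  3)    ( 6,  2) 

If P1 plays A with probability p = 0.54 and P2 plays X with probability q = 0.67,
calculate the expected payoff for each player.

E[P1] = 3.769, E[P2] = 2.13

Work:
E[P1] = p·q·π₁(A,X) + p·(1-q)·π₁(A,Y) + (1-p)·q·π₁(B,X) + (1-p)·(1-q)·π₁(B,Y)
= 0.54·0.67·4 + 0.54·0.33·1 + 0.46·0.67·4 + 0.46·0.33·6
= 3.769

E[P2] = 2.13 (similar calculation)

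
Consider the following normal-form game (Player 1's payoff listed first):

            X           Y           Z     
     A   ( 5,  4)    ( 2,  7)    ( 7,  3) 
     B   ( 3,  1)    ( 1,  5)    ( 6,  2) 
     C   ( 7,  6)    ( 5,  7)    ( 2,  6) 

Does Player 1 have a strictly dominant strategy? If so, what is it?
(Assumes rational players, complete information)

No strictly dominant strategy exists for Player 1

Work:
A strategy strictly dominates another if it gives a strictly higher payoff against every opponent action. Compare each pair of P1's strategies column-by-column:
  A vs B: [5 vs 3, 2 vs 1, 7 vs 6] → A strictly dominates B
  A vs C: [5 vs 7, 2 vs 5, 7 vs 2] → A does not strictly dominate C (column X: 5 ≤ 7)
  B vs A: [3 vs 5, 1 vs 2, 6 vs 7] → B does not strictly dominate A (column X: 3 ≤ 5)
  B vs C: [3 vs 7, 1 vs 5, 6 vs 2] → B does not strictly dominate C (column X: 3 ≤ 7)
  C vs A: [7 vs 5, 5 vs 2, 2 vs 7] → C does not strictly dominate A (column Z: 2 ≤ 7)
  C vs B: [7 vs 3, 5 vs 1, 2 vs 6] → C does not strictly dominate B (column Z: 2 ≤ 6)
No single strategy strictly dominates all others → no strictly dominant strategy.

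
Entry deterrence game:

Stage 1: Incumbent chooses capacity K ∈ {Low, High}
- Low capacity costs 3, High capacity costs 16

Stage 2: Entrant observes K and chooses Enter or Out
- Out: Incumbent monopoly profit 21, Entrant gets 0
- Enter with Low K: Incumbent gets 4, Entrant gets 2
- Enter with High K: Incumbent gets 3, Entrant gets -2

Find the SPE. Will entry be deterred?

SPE: (High, Enter|Low, Out|High); Entry deterred. Incumbent net profit = 5

Work:
After Low K: Entrant enters (2 > 0)
After High K: Entrant stays out (-2 < 0)
Incumbent: Low → 4−3=1, High → 21−16=5
Incumbent chooses High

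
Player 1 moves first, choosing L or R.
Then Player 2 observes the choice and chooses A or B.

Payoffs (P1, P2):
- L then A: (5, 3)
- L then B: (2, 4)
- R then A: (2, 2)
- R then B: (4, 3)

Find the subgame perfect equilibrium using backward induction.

P1 plays R, P2 plays B after L and B after R; Payoff (4, 3)

Work:
Backward induction:
After L: P2 chooses B → P1 gets 2
After R: P2 chooses B → P1 gets 4
P1 chooses R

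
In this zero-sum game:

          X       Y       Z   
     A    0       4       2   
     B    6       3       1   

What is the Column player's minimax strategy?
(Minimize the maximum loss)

Column should play Z, value = 2

Work:
Column player minimizes Row's maximum payoff:
Column X: max payoff to Row = 6
Column Y: max payoff to Row = 4
Column Z: max payoff to Row = 2
Minimum is 2, achieved by column Z.
Minimax strategy: Z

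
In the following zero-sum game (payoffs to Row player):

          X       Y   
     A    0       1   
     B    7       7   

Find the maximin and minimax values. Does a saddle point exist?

Maximin = 7, Minimax = 7, Saddle: True

Work:
Row minimums: [0, 7] → maximin = 7
Column maximums: [7, 7] → minimax = 7
Saddle point exists! Game value = 7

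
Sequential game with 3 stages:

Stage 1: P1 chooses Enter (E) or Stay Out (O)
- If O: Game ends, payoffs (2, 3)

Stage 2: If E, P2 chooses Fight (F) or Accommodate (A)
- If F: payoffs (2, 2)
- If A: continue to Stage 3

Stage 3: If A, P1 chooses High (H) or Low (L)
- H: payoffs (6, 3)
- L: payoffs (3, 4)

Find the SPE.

SPE: (E, A, H); Outcome (6, 3)

Work:
Stage 3: P1 chooses H (6 vs 3)
Stage 2: P2: F->2, A->3 (anticipating H). Choose A
Stage 1: P1: O->2, E->6 (anticipating A, H). Choose E
SPE path: E -> A -> H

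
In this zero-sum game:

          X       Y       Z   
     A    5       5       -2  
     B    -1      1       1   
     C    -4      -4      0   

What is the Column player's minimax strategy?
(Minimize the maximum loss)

Column should play Z, value = 1

Work:
Column player minimizes Row's maximum payoff:
Column X: max payoff to Row = 5
Column Y: max payoff to Row = 5
Column Z: max payoff to Row = 1
Minimum is 1, achieved by column Z.
Minimax strategy: Z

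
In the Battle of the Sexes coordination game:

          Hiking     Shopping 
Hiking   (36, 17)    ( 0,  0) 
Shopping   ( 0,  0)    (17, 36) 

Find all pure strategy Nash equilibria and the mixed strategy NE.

Pure NE: (Hiking, Hiking) and (Shopping, Shopping); Mixed NE: p = 0.6792, q = 0.3208

Work:
Check pure NE:
(Hiking, Hiking): (36, 17) - no unilateral deviation beneficial
(Shopping, Shopping): (17, 36) - no unilateral deviation beneficial
Mixed NE: P1 plays Hiking with p = 0.6792, P2 plays Hiking with q = 0.3208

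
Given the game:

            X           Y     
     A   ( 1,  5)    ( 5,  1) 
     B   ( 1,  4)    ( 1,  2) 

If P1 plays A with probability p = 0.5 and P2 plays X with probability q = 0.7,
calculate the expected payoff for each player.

E[P1] = 1.6, E[P2] = 3.6

Work:
E[P1] = p·q·π₁(A,X) + p·(1-q)·π₁(A,Y) + (1-p)·q·π₁(B,X) + (1-p)·(1-q)·π₁(B,Y)
= 0.5·0.7·1 + 0.5·0.3·5 + 0.5·0.7·1 + 0.5·0.3·1
= 1.6

E[P2] = 3.6 (similar calculation)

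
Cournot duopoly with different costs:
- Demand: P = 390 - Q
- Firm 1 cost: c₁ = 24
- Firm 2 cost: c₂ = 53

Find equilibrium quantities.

q₁* = 131.67, q₂* = 102.67

Work:
Reaction: q₁ = (390 - 24 - q₂)/2
Reaction: q₂ = (390 - 53 - q₁)/2
Solve simultaneously:
q₁* = (390 - 2×24 + 53)/3 = 131.67
q₂* = (390 - 2×53 + 24)/3 = 102.67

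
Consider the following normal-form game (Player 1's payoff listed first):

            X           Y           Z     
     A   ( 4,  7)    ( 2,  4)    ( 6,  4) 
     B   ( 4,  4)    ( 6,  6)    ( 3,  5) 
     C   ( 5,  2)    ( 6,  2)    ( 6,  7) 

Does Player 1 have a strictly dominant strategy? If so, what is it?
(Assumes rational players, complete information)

No strictly dominant strategy exists for Player 1

Work:
A strategy strictly dominates another if it gives a strictly higher payoff against every opponent action. Compare each pair of P1's strategies column-by-column:
  A vs B: [4 vs 4, 2 vs 6, 6 vs 3] → A does not strictly dominate B (column X: 4 ≤ 4)
  A vs C: [4 vs 5, 2 vs 6, 6 vs 6] → A does not strictly dominate C (column X: 4 ≤ 5)
  B vs A: [4 vs 4, 6 vs 2, 3 vs 6] → B does not strictly dominate A (column X: 4 ≤ 4)
  B vs C: [4 vs 5, 6 vs 6, 3 vs 6] → B does not strictly dominate C (column X: 4 ≤ 5)
  C vs A: [5 vs 4, 6 vs 2, 6 vs 6] → C does not strictly dominate A (column Z: 6 ≤ 6)
  C vs B: [5 vs 4, 6 vs 6, 6 vs 3] → C does not strictly dominate B (column Y: 6 ≤ 6)
No single strategy strictly dominates all others → no strictly dominant strategy.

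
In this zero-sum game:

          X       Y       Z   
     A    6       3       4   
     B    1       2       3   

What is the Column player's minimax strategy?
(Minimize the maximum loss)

Column should play Y, value = 3

Work:
Column player minimizes Row's maximum payoff:
Column X: max payoff to Row = 6
Column Y: max payoff to Row = 3
Column Z: max payoff to Row = 4
Minimum is 3, achieved by column Y.
Minimax strategy: Y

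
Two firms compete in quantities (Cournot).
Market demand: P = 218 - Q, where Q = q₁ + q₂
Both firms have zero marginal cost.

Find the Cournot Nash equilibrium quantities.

q₁* = q₂* = 72.67; P* = 72.67

Work:
Profit: π_i = P·q_i = (a - q_i - q_j)·q_i
FOC: ∂π_i/∂q_i = a - 2q_i - q_j = 0
Reaction function: q_i = (218 - q_j)/2
Symmetry: q* = 218/3 = 72.67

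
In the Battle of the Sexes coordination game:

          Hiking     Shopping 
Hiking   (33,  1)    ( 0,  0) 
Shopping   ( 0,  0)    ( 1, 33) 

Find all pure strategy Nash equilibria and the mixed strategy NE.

Pure NE: (Hiking, Hiking) and (Shopping, Shopping); Mixed NE: p = 0.9706, q = 0.0294

Work:
Check pure NE:
(Hiking, Hiking): (33, 1) - no unilateral deviation beneficial
(Shopping, Shopping): (1, 33) - no unilateral deviation beneficial
Mixed NE: P1 plays Hiking with p = 0.9706, P2 plays Hiking with q = 0.0294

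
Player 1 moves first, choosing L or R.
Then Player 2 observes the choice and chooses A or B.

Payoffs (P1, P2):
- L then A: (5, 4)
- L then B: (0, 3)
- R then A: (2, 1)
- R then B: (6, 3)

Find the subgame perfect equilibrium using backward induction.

P1 plays R, P2 plays A after L and B after R; Payoff (6, 3)

Work:
Backward induction:
After L: P2 chooses A → P1 gets 5
After R: P2 chooses B → P1 gets 6
P1 chooses R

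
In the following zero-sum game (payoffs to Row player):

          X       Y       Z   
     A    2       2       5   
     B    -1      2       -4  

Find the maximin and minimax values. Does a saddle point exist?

Maximin = 2, Minimax = 2, Saddle: True

Work:
Row minimums: [2, -4] → maximin = 2
Column maximums: [2, 2, 5] → minimax = 2
Saddle point exists! Game value = 2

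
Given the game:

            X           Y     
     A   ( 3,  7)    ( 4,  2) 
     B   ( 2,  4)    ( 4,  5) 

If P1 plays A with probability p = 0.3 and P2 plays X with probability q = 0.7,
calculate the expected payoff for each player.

E[P1] = 2.81, E[P2] = 4.66

Work:
E[P1] = p·q·π₁(A,X) + p·(1-q)·π₁(A,Y) + (1-p)·q·π₁(B,X) + (1-p)·(1-q)·π₁(B,Y)
= 0.3·0.7·3 + 0.3·0.3·4 + 0.7·0.7·2 + 0.7·0.3·4
= 2.81

E[P2] = 4.66 (similar calculation)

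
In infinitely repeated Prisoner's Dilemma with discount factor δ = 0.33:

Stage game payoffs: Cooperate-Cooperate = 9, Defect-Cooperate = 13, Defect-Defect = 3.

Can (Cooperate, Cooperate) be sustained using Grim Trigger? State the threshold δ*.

δ* = 0.4; since δ = 0.33 < 0.4, cooperation cannot be sustained

Work:
For Grim Trigger:
Cooperate forever: 9/(1-δ)
Defect then punished: 13 + 3·δ/(1-δ)
Need: 9/(1-δ) ≥ 13 + 3·δ/(1-δ)
Solving: δ ≥ (T-R)/(T-P) = (13-9)/(13-3) = 0.4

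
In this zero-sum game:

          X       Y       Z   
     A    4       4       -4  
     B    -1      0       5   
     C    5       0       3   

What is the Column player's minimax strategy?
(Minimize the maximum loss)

Column should play Y, value = 4

Work:
Column player minimizes Row's maximum payoff:
Column X: max payoff to Row = 5
Column Y: max payoff to Row = 4
Column Z: max payoff to Row = 5
Minimum is 4, achieved by column Y.
Minimax strategy: Y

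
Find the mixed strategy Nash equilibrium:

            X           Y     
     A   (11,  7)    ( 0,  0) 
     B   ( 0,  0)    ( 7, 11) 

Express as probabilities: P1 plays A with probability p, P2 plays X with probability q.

p = 0.6111, q = 0.3889

Work:
Find probabilities that make opponent indifferent:
P2 chooses q to make P1 indifferent between A and B
P1 chooses p to make P2 indifferent between X and Y
Mixed NE: P1 plays (A: 0.6111, B: 0.3889), P2 plays (X: 0.3889, Y: 0.6111)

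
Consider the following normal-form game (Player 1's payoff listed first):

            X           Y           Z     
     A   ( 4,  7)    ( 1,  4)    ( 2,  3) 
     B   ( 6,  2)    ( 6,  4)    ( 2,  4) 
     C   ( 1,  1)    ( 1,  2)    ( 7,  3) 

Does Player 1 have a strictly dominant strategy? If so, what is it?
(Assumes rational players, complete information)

No strictly dominant strategy exists for Player 1

Work:
A strategy strictly dominates another if it gives a strictly higher payoff against every opponent action. Compare each pair of P1's strategies column-by-column:
  A vs B: [4 vs 6, 1 vs 6, 2 vs 2] → A does not strictly dominate B (column X: 4 ≤ 6)
  A vs C: [4 vs 1, 1 vs 1, 2 vs 7] → A does not strictly dominate C (column Y: 1 ≤ 1)
  B vs A: [6 vs 4, 6 vs 1, 2 vs 2] → B does not strictly dominate A (column Z: 2 ≤ 2)
  B vs C: [6 vs 1, 6 vs 1, 2 vs 7] → B does not strictly dominate C (column Z: 2 ≤ 7)
  C vs A: [1 vs 4, 1 vs 1, 7 vs 2] → C does not strictly dominate A (column X: 1 ≤ 4)
  C vs B: [1 vs 6, 1 vs 6, 7 vs 2] → C does not strictly dominate B (column X: 1 ≤ 6)
No single strategy strictly dominates all others → no strictly dominant strategy.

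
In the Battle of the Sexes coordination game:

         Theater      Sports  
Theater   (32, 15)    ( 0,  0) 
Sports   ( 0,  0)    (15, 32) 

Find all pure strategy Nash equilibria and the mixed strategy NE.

Pure NE: (Theater, Theater) and (Sports, Sports); Mixed NE: p = 0.6809, q = 0.3191

Work:
Check pure NE:
(Theater, Theater): (32, 15) - no unilateral deviation beneficial
(Sports, Sports): (15, 32) - no unilateral deviation beneficial
Mixed NE: P1 plays Theater with p = 0.6809, P2 plays Theater with q = 0.3191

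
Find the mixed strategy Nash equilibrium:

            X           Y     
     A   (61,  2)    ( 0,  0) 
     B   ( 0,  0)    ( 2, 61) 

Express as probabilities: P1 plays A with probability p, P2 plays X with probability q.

p = 0.9683, q = 0.0317

Work:
Find probabilities that make opponent indifferent:
P2 chooses q to make P1 indifferent between A and B
P1 chooses p to make P2 indifferent between X and Y
Mixed NE: P1 plays (A: 0.9683, B: 0.0317), P2 plays (X: 0.0317, Y: 0.9683)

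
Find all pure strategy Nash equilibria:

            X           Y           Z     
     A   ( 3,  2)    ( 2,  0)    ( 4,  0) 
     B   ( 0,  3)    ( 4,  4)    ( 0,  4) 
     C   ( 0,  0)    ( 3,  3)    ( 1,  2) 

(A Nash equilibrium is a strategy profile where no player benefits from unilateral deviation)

Nash equilibrium: (A, X), (B, Y)

Work:
Best responses:
  P1 vs X: payoffs [3, 0, 0] → best response A (payoff 3)
  P1 vs Y: payoffs [2, 4, 3] → best response B (payoff 4)
  P1 vs Z: payoffs [4, 0, 1] → best response A (payoff 4)
  P2 vs A: payoffs [2, 0, 0] → best response X (payoff 2)
  P2 vs B: payoffs [3, 4, 4] → best response Y/Z (payoff 4)
  P2 vs C: payoffs [0, 3, 2] → best response Y (payoff 3)
Mutual best responses: (A,X), (B,Y) → Nash equilibria.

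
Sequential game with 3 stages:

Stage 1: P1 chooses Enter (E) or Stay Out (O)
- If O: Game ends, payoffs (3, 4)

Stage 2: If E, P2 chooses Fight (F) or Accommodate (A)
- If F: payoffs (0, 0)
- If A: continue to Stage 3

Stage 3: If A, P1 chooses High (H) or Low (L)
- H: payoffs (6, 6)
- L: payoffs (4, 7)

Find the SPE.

SPE: (E, A, H); Outcome (6, 6)

Work:
Stage 3: P1 chooses H (6 vs 4)
Stage 2: P2: F->0, A->6 (anticipating H). Choose A
Stage 1: P1: O->3, E->6 (anticipating A, H). Choose E
SPE path: E -> A -> H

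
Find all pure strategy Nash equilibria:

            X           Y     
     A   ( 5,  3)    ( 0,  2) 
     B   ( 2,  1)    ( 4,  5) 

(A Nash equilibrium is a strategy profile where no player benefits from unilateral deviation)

Nash equilibrium: (A, X), (B, Y)

Work:
Best responses:
  P1 vs X: payoffs [5, 2] → best response A (payoff 5)
  P1 vs Y: payoffs [0, 4] → best response B (payoff 4)
  P2 vs A: payoffs [3, 2] → best response X (payoff 3)
  P2 vs B: payoffs [1, 5] → best response Y (payoff 5)
Mutual best responses: (A,X), (B,Y) → Nash equilibria.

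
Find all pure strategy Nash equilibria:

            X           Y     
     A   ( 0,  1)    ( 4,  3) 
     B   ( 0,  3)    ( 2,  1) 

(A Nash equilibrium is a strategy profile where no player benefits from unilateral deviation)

Nash equilibrium: (A, Y), (B, X)

Work:
Best responses:
  P1 vs X: payoffs [0, 0] → best response A/B (payoff 0)
  P1 vs Y: payoffs [4, 2] → best response A (payoff 4)
  P2 vs A: payoffs [1, 3] → best response Y (payoff 3)
  P2 vs B: payoffs [3, 1] → best response X (payoff 3)
Mutual best responses: (A,Y), (B,X) → Nash equilibria.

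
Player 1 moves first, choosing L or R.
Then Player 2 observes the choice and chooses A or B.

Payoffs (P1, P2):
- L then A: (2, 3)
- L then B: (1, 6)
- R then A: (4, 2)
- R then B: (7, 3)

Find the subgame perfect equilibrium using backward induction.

P1 plays R, P2 plays B after L and B after R; Payoff (7, 3)

Work:
Backward induction:
After L: P2 chooses B → P1 gets 1
After R: P2 chooses B → P1 gets 7
P1 chooses R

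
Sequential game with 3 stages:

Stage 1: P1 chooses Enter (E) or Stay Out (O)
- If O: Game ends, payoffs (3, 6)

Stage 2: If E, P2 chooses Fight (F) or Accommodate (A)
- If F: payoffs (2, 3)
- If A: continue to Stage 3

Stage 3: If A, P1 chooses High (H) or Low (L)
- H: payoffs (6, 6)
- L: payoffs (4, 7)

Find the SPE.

SPE: (E, A, H); Outcome (6, 6)

Work:
Stage 3: P1 chooses H (6 vs 4)
Stage 2: P2: F->3, A->6 (anticipating H). Choose A
Stage 1: P1: O->3, E->6 (anticipating A, H). Choose E
SPE path: E -> A -> H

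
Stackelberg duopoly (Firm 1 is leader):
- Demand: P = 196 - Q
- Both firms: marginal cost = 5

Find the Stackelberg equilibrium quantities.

q₁* (leader) = 95.5, q₂* (follower) = 47.75

Work:
Follower's reaction: q₂ = (a - c - q₁)/2
Leader substitutes: π₁ = q₁·(a - q₁ - (a-c-q₁)/2 - c)
FOC: q₁* = (196 - 5)/2 = 95.50
Then: q₂* = (196 - 5 - 95.5)/2 = 47.75
Leader has first-mover advantage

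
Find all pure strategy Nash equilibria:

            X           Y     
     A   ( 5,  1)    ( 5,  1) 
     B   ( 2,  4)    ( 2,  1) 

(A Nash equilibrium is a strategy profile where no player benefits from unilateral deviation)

Nash equilibrium: (A, X), (A, Y)

Work:
Best responses:
  P1 vs X: payoffs [5, 2] → best response A (payoff 5)
  P1 vs Y: payoffs [5, 2] → best response A (payoff 5)
  P2 vs A: payoffs [1, 1] → best response X/Y (payoff 1)
  P2 vs B: payoffs [4, 1] → best response X (payoff 4)
Mutual best responses: (A,X), (A,Y) → Nash equilibria.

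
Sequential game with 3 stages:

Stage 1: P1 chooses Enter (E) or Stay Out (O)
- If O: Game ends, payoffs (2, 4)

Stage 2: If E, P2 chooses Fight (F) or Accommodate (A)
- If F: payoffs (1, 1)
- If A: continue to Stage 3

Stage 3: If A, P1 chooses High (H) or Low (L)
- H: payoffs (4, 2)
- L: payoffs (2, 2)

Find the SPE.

SPE: (E, A, H); Outcome (4, 2)

Work:
Stage 3: P1 chooses H (4 vs 2)
Stage 2: P2: F->1, A->2 (anticipating H). Choose A
Stage 1: P1: O->2, E->4 (anticipating A, H). Choose E
SPE path: E -> A -> H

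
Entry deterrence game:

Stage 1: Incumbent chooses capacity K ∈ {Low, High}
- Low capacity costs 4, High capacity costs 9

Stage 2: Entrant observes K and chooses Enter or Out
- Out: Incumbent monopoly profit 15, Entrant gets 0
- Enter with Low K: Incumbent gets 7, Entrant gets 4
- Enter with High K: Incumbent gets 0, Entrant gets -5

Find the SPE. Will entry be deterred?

SPE: (High, Enter|Low, Out|High); Entry deterred. Incumbent net profit = 6

Work:
After Low K: Entrant enters (4 > 0)
After High K: Entrant stays out (-5 < 0)
Incumbent: Low → 7−4=3, High → 15−9=6
Incumbent chooses High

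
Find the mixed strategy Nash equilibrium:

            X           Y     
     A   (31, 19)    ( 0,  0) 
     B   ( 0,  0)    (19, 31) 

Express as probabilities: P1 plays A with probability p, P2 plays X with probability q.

p = 0.62, q = 0.38

Work:
Find probabilities that make opponent indifferent:
P2 chooses q to make P1 indifferent between A and B
P1 chooses p to make P2 indifferent between X and Y
Mixed NE: P1 plays (A: 0.62, B: 0.38), P2 plays (X: 0.38, Y: 0.62)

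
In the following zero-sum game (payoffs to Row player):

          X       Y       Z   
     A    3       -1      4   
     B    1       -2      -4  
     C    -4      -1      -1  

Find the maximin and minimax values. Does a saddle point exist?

Maximin = -1, Minimax = -1, Saddle: True

Work:
Row minimums: [-1, -4, -4] → maximin = -1
Column maximums: [3, -1, 4] → minimax = -1
Saddle point exists! Game value = -1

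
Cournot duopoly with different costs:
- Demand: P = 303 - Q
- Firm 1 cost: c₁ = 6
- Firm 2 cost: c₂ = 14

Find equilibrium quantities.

q₁* = 101.67, q₂* = 93.67

Work:
Reaction: q₁ = (303 - 6 - q₂)/2
Reaction: q₂ = (303 - 14 - q₁)/2
Solve simultaneously:
q₁* = (303 - 2×6 + 14)/3 = 101.67
q₂* = (303 - 2×14 + 6)/3 = 93.67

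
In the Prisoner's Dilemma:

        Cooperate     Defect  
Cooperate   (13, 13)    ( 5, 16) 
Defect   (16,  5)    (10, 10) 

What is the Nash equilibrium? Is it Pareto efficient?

(Defect, Defect) is NE; not Pareto efficient

Work:
Defect dominates Cooperate for both players:
If P2 cooperates: Defect (16) > Cooperate (13)
If P2 defects: Defect (10) > Cooperate (5)
NE: (Defect, Defect) with payoff (10, 10)
But (Cooperate, Cooperate) = (13, 13) Pareto dominates (10, 10)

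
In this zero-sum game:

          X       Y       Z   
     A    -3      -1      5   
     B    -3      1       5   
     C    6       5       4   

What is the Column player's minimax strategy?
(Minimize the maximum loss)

Column should play Y or Z (all achieve the minimum), value = 5

Work:
Column player minimizes Row's maximum payoff:
Column X: max payoff to Row = 6
Column Y: max payoff to Row = 5
Column Z: max payoff to Row = 5
Minimum is 5, achieved by columns Y, Z (tied).
Each of Y or Z is a minimax strategy.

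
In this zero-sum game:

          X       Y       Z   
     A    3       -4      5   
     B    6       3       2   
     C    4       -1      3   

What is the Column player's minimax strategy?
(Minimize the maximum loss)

Column should play Y, value = 3

Work:
Column player minimizes Row's maximum payoff:
Column X: max payoff to Row = 6
Column Y: max payoff to Row = 3
Column Z: max payoff to Row = 5
Minimum is 3, achieved by column Y.
Minimax strategy: Y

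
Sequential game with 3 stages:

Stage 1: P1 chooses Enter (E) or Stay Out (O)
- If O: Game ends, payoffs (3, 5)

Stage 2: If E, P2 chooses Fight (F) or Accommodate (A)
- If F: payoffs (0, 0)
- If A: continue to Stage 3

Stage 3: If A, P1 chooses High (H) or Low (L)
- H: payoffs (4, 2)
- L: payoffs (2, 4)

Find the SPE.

SPE: (E, A, H); Outcome (4, 2)

Work:
Stage 3: P1 chooses H (4 vs 2)
Stage 2: P2: F->0, A->2 (anticipating H). Choose A
Stage 1: P1: O->3, E->4 (anticipating A, H). Choose E
SPE path: E -> A -> H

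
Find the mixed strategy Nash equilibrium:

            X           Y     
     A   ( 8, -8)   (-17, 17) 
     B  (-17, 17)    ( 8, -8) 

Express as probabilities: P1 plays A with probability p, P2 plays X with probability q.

p = 0.5, q = 0.5

Work:
Find probabilities that make opponent indifferent:
P2 chooses q to make P1 indifferent between A and B
P1 chooses p to make P2 indifferent between X and Y
Mixed NE: P1 plays (A: 0.5, B: 0.5), P2 plays (X: 0.5, Y: 0.5)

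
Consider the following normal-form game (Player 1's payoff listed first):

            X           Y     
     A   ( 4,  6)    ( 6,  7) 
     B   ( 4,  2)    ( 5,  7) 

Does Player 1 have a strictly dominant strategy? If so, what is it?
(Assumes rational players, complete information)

No strictly dominant strategy exists for Player 1

Work:
A strategy strictly dominates another if it gives a strictly higher payoff against every opponent action. Compare each pair of P1's strategies column-by-column:
  A vs B: [4 vs 4, 6 vs 5] → A does not strictly dominate B (column X: 4 ≤ 4)
  B vs A: [4 vs 4, 5 vs 6] → B does not strictly dominate A (column X: 4 ≤ 4)
No single strategy strictly dominates all others → no strictly dominant strategy.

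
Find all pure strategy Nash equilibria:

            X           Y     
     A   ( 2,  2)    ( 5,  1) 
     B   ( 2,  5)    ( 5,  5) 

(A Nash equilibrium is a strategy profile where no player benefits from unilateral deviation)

Nash equilibrium: (A, X), (B, X), (B, Y)

Work:
Best responses:
  P1 vs X: payoffs [2, 2] → best response A/B (payoff 2)
  P1 vs Y: payoffs [5, 5] → best response A/B (payoff 5)
  P2 vs A: payoffs [2, 1] → best response X (payoff 2)
  P2 vs B: payoffs [5, 5] → best response X/Y (payoff 5)
Mutual best responses: (A,X), (B,X), (B,Y) → Nash equilibria.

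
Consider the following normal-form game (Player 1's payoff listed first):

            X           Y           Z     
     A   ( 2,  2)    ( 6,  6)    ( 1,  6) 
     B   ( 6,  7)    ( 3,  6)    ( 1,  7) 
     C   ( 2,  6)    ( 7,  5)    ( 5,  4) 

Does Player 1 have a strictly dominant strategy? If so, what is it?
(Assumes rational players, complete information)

No strictly dominant strategy exists for Player 1

Work:
A strategy strictly dominates another if it gives a strictly higher payoff against every opponent action. Compare each pair of P1's strategies column-by-column:
  A vs B: [2 vs 6, 6 vs 3, 1 vs 1] → A does not strictly dominate B (column X: 2 ≤ 6)
  A vs C: [2 vs 2, 6 vs 7, 1 vs 5] → A does not strictly dominate C (column X: 2 ≤ 2)
  B vs A: [6 vs 2, 3 vs 6, 1 vs 1] → B does not strictly dominate A (column Y: 3 ≤ 6)
  B vs C: [6 vs 2, 3 vs 7, 1 vs 5] → B does not strictly dominate C (column Y: 3 ≤ 7)
  C vs A: [2 vs 2, 7 vs 6, 5 vs 1] → C does not strictly dominate A (column X: 2 ≤ 2)
  C vs B: [2 vs 6, 7 vs 3, 5 vs 1] → C does not strictly dominate B (column X: 2 ≤ 6)
No single strategy strictly dominates all others → no strictly dominant strategy.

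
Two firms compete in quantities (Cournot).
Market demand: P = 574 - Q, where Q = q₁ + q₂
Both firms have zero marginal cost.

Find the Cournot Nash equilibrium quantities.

q₁* = q₂* = 191.33; P* = 191.33

Work:
Profit: π_i = P·q_i = (a - q_i - q_j)·q_i
FOC: ∂π_i/∂q_i = a - 2q_i - q_j = 0
Reaction function: q_i = (574 - q_j)/2
Symmetry: q* = 574/3 = 191.33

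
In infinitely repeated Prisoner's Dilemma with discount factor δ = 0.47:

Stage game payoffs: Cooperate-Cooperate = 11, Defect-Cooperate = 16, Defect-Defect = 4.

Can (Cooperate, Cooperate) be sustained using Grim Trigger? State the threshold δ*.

δ* = 0.4167; since δ = 0.47 ≥ 0.4167, cooperation can be sustained

Work:
For Grim Trigger:
Cooperate forever: 11/(1-δ)
Defect then punished: 16 + 4·δ/(1-δ)
Need: 11/(1-δ) ≥ 16 + 4·δ/(1-δ)
Solving: δ ≥ (T-R)/(T-P) = (16-11)/(16-4) = 0.4167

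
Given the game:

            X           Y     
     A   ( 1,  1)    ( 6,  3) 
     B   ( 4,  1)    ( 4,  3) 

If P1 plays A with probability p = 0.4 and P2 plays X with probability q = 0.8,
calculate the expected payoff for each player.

E[P1] = 3.2, E[P2] = 1.4

Work:
E[P1] = p·q·π₁(A,X) + p·(1-q)·π₁(A,Y) + (1-p)·q·π₁(B,X) + (1-p)·(1-q)·π₁(B,Y)
= 0.4·0.8·1 + 0.4·0.2·6 + 0.6·0.8·4 + 0.6·0.2·4
= 3.2

E[P2] = 1.4 (similar calculation)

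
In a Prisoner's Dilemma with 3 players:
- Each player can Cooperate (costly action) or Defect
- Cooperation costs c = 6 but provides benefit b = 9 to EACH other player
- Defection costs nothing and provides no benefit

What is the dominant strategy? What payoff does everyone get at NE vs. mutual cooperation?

Dominant: Defect; NE payoff = 0; Coop payoff = 12

Work:
Defect dominates (saves cost c = 6, benefit to others is external)
NE: All defect → everyone gets 0
If all cooperate: each receives (2)×9 - 6 = 12
Social dilemma: 12 > 0 but NE gives 0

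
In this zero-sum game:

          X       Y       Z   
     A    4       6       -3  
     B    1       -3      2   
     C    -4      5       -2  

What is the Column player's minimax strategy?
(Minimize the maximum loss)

Column should play Z, value = 2

Work:
Column player minimizes Row's maximum payoff:
Column X: max payoff to Row = 4
Column Y: max payoff to Row = 6
Column Z: max payoff to Row = 2
Minimum is 2, achieved by column Z.
Minimax strategy: Z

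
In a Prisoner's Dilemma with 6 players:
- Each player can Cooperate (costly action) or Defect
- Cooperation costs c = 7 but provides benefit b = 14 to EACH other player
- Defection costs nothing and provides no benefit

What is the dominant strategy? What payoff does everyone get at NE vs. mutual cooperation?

Dominant: Defect; NE payoff = 0; Coop payoff = 63

Work:
Defect dominates (saves cost c = 7, benefit to others is external)
NE: All defect → everyone gets 0
If all cooperate: each receives (5)×14 - 7 = 63
Social dilemma: 63 > 0 but NE gives 0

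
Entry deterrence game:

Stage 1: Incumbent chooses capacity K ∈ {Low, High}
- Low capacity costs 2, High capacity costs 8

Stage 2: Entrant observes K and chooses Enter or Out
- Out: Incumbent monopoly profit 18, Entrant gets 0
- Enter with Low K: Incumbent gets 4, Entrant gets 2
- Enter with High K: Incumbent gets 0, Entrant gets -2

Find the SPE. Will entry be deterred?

SPE: (High, Enter|Low, Out|High); Entry deterred. Incumbent net profit = 10

Work:
After Low K: Entrant enters (2 > 0)
After High K: Entrant stays out (-2 < 0)
Incumbent: Low → 4−2=2, High → 18−8=10
Incumbent chooses High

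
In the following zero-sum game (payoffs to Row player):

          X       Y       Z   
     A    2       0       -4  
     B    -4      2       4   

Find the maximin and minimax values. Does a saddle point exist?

Maximin = -4, Minimax = 2, Saddle: False

Work:
Row minimums: [-4, -4] → maximin = -4
Column maximums: [2, 2, 4] → minimax = 2
No saddle point (maximin ≠ minimax). Mixed strategy needed.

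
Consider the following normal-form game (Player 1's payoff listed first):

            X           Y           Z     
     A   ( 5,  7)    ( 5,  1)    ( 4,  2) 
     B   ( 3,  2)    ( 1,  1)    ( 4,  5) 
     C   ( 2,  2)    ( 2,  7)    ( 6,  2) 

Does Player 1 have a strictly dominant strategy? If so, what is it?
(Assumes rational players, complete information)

No strictly dominant strategy exists for Player 1

Work:
A strategy strictly dominates another if it gives a strictly higher payoff against every opponent action. Compare each pair of P1's strategies column-by-column:
  A vs B: [5 vs 3, 5 vs 1, 4 vs 4] → A does not strictly dominate B (column Z: 4 ≤ 4)
  A vs C: [5 vs 2, 5 vs 2, 4 vs 6] → A does not strictly dominate C (column Z: 4 ≤ 6)
  B vs A: [3 vs 5, 1 vs 5, 4 vs 4] → B does not strictly dominate A (column X: 3 ≤ 5)
  B vs C: [3 vs 2, 1 vs 2, 4 vs 6] → B does not strictly dominate C (column Y: 1 ≤ 2)
  C vs A: [2 vs 5, 2 vs 5, 6 vs 4] → C does not strictly dominate A (column X: 2 ≤ 5)
  C vs B: [2 vs 3, 2 vs 1, 6 vs 4] → C does not strictly dominate B (column X: 2 ≤ 3)
No single strategy strictly dominates all others → no strictly dominant strategy.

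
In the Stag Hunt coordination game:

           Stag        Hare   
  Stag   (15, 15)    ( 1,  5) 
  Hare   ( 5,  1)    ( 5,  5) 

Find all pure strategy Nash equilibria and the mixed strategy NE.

Pure NE: (Stag, Stag) and (Hare, Hare); Mixed NE: p = 0.2857, q = 0.2857

Work:
Check pure NE:
(Stag, Stag): (15, 15) - no unilateral deviation beneficial
(Hare, Hare): (5, 5) - no unilateral deviation beneficial
Mixed NE: P1 plays Stag with p = 0.2857, P2 plays Stag with q = 0.2857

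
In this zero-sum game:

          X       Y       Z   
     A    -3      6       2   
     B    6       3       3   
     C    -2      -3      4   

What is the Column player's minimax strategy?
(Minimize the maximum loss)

Column should play Z, value = 4

Work:
Column player minimizes Row's maximum payoff:
Column X: max payoff to Row = 6
Column Y: max payoff to Row = 6
Column Z: max payoff to Row = 4
Minimum is 4, achieved by column Z.
Minimax strategy: Z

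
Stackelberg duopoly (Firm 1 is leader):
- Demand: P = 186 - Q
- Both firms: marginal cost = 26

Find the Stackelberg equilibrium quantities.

q₁* (leader) = 80.0, q₂* (follower) = 40.0

Work:
Follower's reaction: q₂ = (a - c - q₁)/2
Leader substitutes: π₁ = q₁·(a - q₁ - (a-c-q₁)/2 - c)
FOC: q₁* = (186 - 26)/2 = 80.00
Then: q₂* = (186 - 26 - 80.0)/2 = 40.00
Leader has first-mover advantage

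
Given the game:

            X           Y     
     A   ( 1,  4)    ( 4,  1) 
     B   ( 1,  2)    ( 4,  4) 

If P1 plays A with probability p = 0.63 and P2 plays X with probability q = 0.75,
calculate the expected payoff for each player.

E[P1] = 1.75, E[P2] = 2.9725

Work:
E[P1] = p·q·π₁(A,X) + p·(1-q)·π₁(A,Y) + (1-p)·q·π₁(B,X) + (1-p)·(1-q)·π₁(B,Y)
= 0.63·0.75·1 + 0.63·0.25·4 + 0.37·0.75·1 + 0.37·0.25·4
= 1.75

E[P2] = 2.9725 (similar calculation)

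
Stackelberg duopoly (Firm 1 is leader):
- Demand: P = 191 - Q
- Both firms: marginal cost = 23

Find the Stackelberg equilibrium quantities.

q₁* (leader) = 84.0, q₂* (follower) = 42.0

Work:
Follower's reaction: q₂ = (a - c - q₁)/2
Leader substitutes: π₁ = q₁·(a - q₁ - (a-c-q₁)/2 - c)
FOC: q₁* = (191 - 23)/2 = 84.00
Then: q₂* = (191 - 23 - 84.0)/2 = 42.00
Leader has first-mover advantage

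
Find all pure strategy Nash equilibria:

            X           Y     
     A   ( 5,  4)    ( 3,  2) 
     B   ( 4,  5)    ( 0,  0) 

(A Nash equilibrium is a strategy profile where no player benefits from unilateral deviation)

Nash equilibrium: (A, X)

Work:
Best responses:
  P1 vs X: payoffs [5, 4] → best response A (payoff 5)
  P1 vs Y: payoffs [3, 0] → best response A (payoff 3)
  P2 vs A: payoffs [4, 2] → best response X (payoff 4)
  P2 vs B: payoffs [5, 0] → best response X (payoff 5)
Mutual best responses: (A,X) → Nash equilibria.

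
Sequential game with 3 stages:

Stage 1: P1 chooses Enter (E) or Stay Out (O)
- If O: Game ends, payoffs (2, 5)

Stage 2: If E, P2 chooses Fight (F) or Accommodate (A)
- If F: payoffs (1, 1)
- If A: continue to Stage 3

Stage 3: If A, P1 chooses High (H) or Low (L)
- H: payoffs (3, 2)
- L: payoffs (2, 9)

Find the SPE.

SPE: (E, A, H); Outcome (3, 2)

Work:
Stage 3: P1 chooses H (3 vs 2)
Stage 2: P2: F->1, A->2 (anticipating H). Choose A
Stage 1: P1: O->2, E->3 (anticipating A, H). Choose E
SPE path: E -> A -> H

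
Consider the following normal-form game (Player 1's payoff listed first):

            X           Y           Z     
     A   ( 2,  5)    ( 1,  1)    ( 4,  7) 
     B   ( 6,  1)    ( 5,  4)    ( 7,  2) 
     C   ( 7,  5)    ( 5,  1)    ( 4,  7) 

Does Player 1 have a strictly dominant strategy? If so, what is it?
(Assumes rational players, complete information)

No strictly dominant strategy exists for Player 1

Work:
A strategy strictly dominates another if it gives a strictly higher payoff against every opponent action. Compare each pair of P1's strategies column-by-column:
  A vs B: [2 vs 6, 1 vs 5, 4 vs 7] → A does not strictly dominate B (column X: 2 ≤ 6)
  A vs C: [2 vs 7, 1 vs 5, 4 vs 4] → A does not strictly dominate C (column X: 2 ≤ 7)
  B vs A: [6 vs 2, 5 vs 1, 7 vs 4] → B strictly dominates A
  B vs C: [6 vs 7, 5 vs 5, 7 vs 4] → B does not strictly dominate C (column X: 6 ≤ 7)
  C vs A: [7 vs 2, 5 vs 1, 4 vs 4] → C does not strictly dominate A (column Z: 4 ≤ 4)
  C vs B: [7 vs 6, 5 vs 5, 4 vs 7] → C does not strictly dominate B (column Y: 5 ≤ 5)
No single strategy strictly dominates all others → no strictly dominant strategy.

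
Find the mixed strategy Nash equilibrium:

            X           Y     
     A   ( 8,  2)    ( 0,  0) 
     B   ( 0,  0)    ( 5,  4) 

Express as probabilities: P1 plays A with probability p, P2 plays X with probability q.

p = 0.6667, q = 0.3846

Work:
Find probabilities that make opponent indifferent:
P2 chooses q to make P1 indifferent between A and B
P1 chooses p to make P2 indifferent between X and Y
Mixed NE: P1 plays (A: 0.6667, B: 0.3333), P2 plays (X: 0.3846, Y: 0.6154)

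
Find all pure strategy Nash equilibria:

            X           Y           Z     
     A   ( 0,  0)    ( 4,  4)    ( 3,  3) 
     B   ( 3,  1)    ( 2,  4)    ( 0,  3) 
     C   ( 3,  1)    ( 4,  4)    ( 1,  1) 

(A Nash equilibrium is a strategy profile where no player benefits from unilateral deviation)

Nash equilibrium: (A, Y), (C, Y)

Work:
Best responses:
  P1 vs X: payoffs [0, 3, 3] → best response B/C (payoff 3)
  P1 vs Y: payoffs [4, 2, 4] → best response A/C (payoff 4)
  P1 vs Z: payoffs [3, 0, 1] → best response A (payoff 3)
  P2 vs A: payoffs [0, 4, 3] → best response Y (payoff 4)
  P2 vs B: payoffs [1, 4, 3] → best response Y (payoff 4)
  P2 vs C: payoffs [1, 4, 1] → best response Y (payoff 4)
Mutual best responses: (A,Y), (C,Y) → Nash equilibria.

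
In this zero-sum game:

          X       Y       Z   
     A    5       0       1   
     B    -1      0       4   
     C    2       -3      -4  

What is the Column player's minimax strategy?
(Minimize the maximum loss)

Column should play Y, value = 0

Work:
Column player minimizes Row's maximum payoff:
Column X: max payoff to Row = 5
Column Y: max payoff to Row = 0
Column Z: max payoff to Row = 4
Minimum is 0, achieved by column Y.
Minimax strategy: Y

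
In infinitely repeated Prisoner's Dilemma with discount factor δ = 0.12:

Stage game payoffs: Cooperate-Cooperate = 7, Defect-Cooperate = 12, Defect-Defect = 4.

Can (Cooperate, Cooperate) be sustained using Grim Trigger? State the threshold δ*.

δ* = 0.625; since δ = 0.12 < 0.625, cooperation cannot be sustained

Work:
For Grim Trigger:
Cooperate forever: 7/(1-δ)
Defect then punished: 12 + 4·δ/(1-δ)
Need: 7/(1-δ) ≥ 12 + 4·δ/(1-δ)
Solving: δ ≥ (T-R)/(T-P) = (12-7)/(12-4) = 0.625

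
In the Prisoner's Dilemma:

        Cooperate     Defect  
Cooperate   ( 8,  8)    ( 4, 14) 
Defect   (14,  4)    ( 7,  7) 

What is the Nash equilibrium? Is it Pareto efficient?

(Defect, Defect) is NE; not Pareto efficient

Work:
Defect dominates Cooperate for both players:
If P2 cooperates: Defect (14) > Cooperate (8)
If P2 defects: Defect (7) > Cooperate (4)
NE: (Defect, Defect) with payoff (7, 7)
But (Cooperate, Cooperate) = (8, 8) Pareto dominates (7, 7)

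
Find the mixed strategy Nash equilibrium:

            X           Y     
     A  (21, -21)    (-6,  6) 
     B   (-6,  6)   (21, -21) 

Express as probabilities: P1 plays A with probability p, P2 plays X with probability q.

p = 0.5, q = 0.5

Work:
Find probabilities that make opponent indifferent:
P2 chooses q to make P1 indifferent between A and B
P1 chooses p to make P2 indifferent between X and Y
Mixed NE: P1 plays (A: 0.5, B: 0.5), P2 plays (X: 0.5, Y: 0.5)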